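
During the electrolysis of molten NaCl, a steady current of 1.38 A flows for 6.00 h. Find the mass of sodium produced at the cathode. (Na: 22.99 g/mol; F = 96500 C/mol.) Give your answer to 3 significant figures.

Q = It = 1.38 × 21600 = 29810 C
n(e⁻) = 29810 / 96500 = 0.3089 mol
Na⁺ + e⁻ → Na, so n(Na) = 0.3089 mol
m = 0.3089 × 22.99 = 7.10 g

7.10 g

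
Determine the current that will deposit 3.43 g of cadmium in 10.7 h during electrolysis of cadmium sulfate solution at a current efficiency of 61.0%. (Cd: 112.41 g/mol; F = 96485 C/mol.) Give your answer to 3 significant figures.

0.251 A

n(Cd) = 3.43 / 112.41 = 0.03051 mol
Cd²⁺ + 2e⁻ → Cd, so n(e⁻) = 2 × 0.03051 = 0.06102 mol
Q = 0.06102 × 96485 / 0.610 = 9652 C
I = Q / t = 9652 / 38520 s = 0.251 A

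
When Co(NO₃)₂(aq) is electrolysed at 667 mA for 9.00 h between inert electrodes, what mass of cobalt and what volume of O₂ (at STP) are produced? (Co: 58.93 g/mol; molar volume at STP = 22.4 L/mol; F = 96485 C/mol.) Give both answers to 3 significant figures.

Q = 0.667 × 32400 = 21610 C; n(e⁻) = 21610 / 96485 = 0.2240 mol
Cathode: Co²⁺ + 2e⁻ → Co → n(Co) = 0.2240/2 = 0.1120 mol → 6.60 g
Anode: 2H₂O → O₂ + 4H⁺ + 4e⁻ → n(O₂) = 0.2240/4 = 0.05600 mol → 1.25 L

6.60 g Co; 1.25 L O₂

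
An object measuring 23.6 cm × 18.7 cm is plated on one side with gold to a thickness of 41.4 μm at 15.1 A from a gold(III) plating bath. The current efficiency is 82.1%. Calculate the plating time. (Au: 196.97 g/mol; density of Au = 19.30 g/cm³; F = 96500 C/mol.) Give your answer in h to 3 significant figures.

Plated area = 23.6 × 18.7 = 441.3 cm²
Volume = 441.3 × 41.4×10⁻⁴ cm = 1.827 cm³
m(Au) = 1.827 × 19.30 = 35.26 g
n(Au) = 35.26 / 196.97 = 0.1790 mol; n(e⁻) = 3 × 0.1790 = 0.5370 mol
Q = 0.5370 × 96500 / 0.821 = 63120 C
t = 63120 / 15.1 = 4180 s = 1.16 h

1.16 h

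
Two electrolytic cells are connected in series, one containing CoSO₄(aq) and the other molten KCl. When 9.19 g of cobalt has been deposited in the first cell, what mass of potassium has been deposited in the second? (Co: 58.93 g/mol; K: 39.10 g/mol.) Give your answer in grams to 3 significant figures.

12.2 g

n(Co) = 9.19 / 58.93 = 0.1559 mol
Co²⁺ + 2e⁻ → Co, so n(e⁻) = 2 × 0.1559 = 0.3118 mol
In series, the same 0.3118 mol of electrons flows through the second cell.
K⁺ + e⁻ → K, so n(K) = 0.3118 mol
m(K) = 0.3118 × 39.10 = 12.2 g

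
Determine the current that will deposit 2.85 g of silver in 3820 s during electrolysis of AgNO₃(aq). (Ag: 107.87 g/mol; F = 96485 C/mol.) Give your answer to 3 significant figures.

n(Ag) = 2.85 / 107.87 = 0.02642 mol
Ag⁺ + e⁻ → Ag, so n(e⁻) = 0.02642 mol
Q = 0.02642 × 96485 = 2549 C
I = Q / t = 2549 / 3820 s = 0.667 A

0.667 A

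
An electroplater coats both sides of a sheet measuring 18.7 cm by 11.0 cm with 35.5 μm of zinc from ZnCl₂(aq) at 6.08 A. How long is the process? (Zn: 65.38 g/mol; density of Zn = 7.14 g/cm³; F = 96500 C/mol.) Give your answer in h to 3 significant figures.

Plated area = 2 × 18.7 × 11.0 = 411.4 cm²
Volume = 411.4 × 35.5×10⁻⁴ cm = 1.460 cm³
m(Zn) = 1.460 × 7.14 = 10.42 g
n(Zn) = 10.42 / 65.38 = 0.1594 mol; n(e⁻) = 2 × 0.1594 = 0.3188 mol
Q = 0.3188 × 96500 = 30760 C
t = 30760 / 6.08 = 5059 s = 1.41 h

1.41 h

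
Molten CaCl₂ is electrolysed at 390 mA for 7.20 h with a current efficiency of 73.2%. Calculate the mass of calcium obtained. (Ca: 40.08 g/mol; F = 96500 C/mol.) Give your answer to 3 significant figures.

1.54 g

Q = 0.390 × 25920 = 10110 C
n(e⁻) = 10110 / 96500 = 0.1048 mol
Ca²⁺ + 2e⁻ → Ca, so theoretical m(Ca) = 0.05240 × 40.08 = 2.100 g
Actual mass = 73.2% × 2.100 = 1.54 g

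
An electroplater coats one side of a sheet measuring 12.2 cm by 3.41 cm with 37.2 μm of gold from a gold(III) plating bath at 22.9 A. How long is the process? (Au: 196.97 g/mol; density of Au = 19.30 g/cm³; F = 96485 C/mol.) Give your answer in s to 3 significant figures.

Plated area = 12.2 × 3.41 = 41.60 cm²
Volume = 41.60 × 37.2×10⁻⁴ cm = 0.1548 cm³
m(Au) = 0.1548 × 19.30 = 2.988 g
n(Au) = 2.988 / 196.97 = 0.01517 mol; n(e⁻) = 3 × 0.01517 = 0.04551 mol
Q = 0.04551 × 96485 = 4391 C
t = 4391 / 22.9 = 191.7 s

192 s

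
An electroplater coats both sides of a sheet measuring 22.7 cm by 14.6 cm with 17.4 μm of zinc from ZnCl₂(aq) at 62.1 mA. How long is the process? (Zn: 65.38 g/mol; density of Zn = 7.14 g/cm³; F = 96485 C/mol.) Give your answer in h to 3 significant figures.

Plated area = 2 × 22.7 × 14.6 = 662.8 cm²
Volume = 662.8 × 17.4×10⁻⁴ cm = 1.153 cm³
m(Zn) = 1.153 × 7.14 = 8.232 g
n(Zn) = 8.232 / 65.38 = 0.1259 mol; n(e⁻) = 2 × 0.1259 = 0.2518 mol
Q = 0.2518 × 96485 = 24290 C
t = 24290 / 0.0621 = 3.911×10^5 s = 109 h

109 h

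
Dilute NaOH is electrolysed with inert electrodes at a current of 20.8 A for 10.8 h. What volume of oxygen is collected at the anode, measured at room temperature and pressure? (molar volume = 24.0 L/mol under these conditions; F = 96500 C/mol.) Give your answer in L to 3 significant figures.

Q = 20.8 A × 38880 s = 8.087×10^5 C
n(e⁻) = Q/F = 8.087×10^5/96500 = 8.380 mol
2H₂O → O₂ + 4H⁺ + 4e⁻, so n(O₂) = 8.380 / 4 = 2.095 mol
V = 2.095 × 24.0 = 50.28 L

50.3 L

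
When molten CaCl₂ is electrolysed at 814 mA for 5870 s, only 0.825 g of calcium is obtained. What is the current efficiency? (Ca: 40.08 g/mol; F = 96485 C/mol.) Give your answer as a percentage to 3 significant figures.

Q = 0.814 × 5870 = 4778 C
n(e⁻) = 4778 / 96485 = 0.04952 mol
Ca²⁺ + 2e⁻ → Ca, so theoretical n(Ca) = 0.02476 mol → 0.9924 g
Efficiency = 0.825 / 0.9924 = 0.8313 = 83.1%

83.1%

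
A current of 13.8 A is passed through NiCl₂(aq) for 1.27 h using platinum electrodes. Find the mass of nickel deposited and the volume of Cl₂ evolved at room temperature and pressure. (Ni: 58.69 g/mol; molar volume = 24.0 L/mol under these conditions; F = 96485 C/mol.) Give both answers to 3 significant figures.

Q = 13.8 × 4572 = 63090 C; n(e⁻) = 63090 / 96485 = 0.6539 mol
Cathode: Ni²⁺ + 2e⁻ → Ni → n(Ni) = 0.6539/2 = 0.3270 mol → 19.2 g
Anode: 2Cl⁻ → Cl₂ + 2e⁻ → n(Cl₂) = 0.6539/2 = 0.3270 mol → 7.85 L

19.2 g Ni; 7.85 L Cl₂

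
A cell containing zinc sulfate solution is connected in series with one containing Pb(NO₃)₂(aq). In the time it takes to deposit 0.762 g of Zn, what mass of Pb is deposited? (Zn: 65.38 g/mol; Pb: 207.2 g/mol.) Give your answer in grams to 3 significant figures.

n(Zn) = 0.762 / 65.38 = 0.01165 mol
Zn²⁺ + 2e⁻ → Zn, so n(e⁻) = 2 × 0.01165 = 0.02330 mol
In series, the same 0.02330 mol of electrons flows through the second cell.
Pb²⁺ + 2e⁻ → Pb, so n(Pb) = 0.02330 / 2 = 0.01165 mol
m(Pb) = 0.01165 × 207.2 = 2.41 g

2.41 g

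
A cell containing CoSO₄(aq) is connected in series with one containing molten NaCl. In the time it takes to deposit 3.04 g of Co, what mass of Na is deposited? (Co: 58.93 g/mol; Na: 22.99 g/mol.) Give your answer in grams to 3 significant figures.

2.37 g

n(Co) = 3.04 / 58.93 = 0.05159 mol
Co²⁺ + 2e⁻ → Co, so n(e⁻) = 2 × 0.05159 = 0.1032 mol
Since the cells are in series, n(e⁻) in the Na cell is also 0.1032 mol.
Na⁺ + e⁻ → Na, so n(Na) = 0.1032 mol
m(Na) = 0.1032 × 22.99 = 2.37 g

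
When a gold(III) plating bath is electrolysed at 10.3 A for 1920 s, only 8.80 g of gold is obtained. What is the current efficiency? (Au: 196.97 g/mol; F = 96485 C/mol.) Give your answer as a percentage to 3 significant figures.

Q = 10.3 × 1920 = 19780 C
n(e⁻) = 19780 / 96485 = 0.2050 mol
Au³⁺ + 3e⁻ → Au, so theoretical n(Au) = 0.06833 mol → 13.46 g
Efficiency = 8.80 / 13.46 = 0.6538 = 65.4%

65.4%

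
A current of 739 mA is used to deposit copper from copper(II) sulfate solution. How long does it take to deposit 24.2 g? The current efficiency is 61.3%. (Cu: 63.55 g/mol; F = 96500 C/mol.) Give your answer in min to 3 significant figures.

n(Cu) = 24.2 / 63.55 = 0.3808 mol
Cu²⁺ + 2e⁻ → Cu, so n(e⁻) = 2 × 0.3808 = 0.7616 mol
Q = 0.7616 × 96500 / 0.613 = 1.199×10^5 C
t = Q / I = 1.199×10^5 / 0.739 = 1.622×10^5 s = 2700 min

2700 min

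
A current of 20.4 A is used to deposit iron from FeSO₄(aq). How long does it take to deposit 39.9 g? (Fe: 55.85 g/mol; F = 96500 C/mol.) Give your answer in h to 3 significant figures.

1.88 h

n(Fe) = 39.9 / 55.85 = 0.7144 mol
Fe²⁺ + 2e⁻ → Fe, so n(e⁻) = 2 × 0.7144 = 1.429 mol
Q = 1.429 × 96500 = 1.379×10^5 C
t = Q / I = 1.379×10^5 / 20.4 = 6760 s = 1.88 h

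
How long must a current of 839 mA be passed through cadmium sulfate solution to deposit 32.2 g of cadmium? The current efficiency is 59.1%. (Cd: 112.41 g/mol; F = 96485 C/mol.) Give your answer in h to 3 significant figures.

n(Cd) = 32.2 / 112.41 = 0.2865 mol
Cd²⁺ + 2e⁻ → Cd, so n(e⁻) = 2 × 0.2865 = 0.5730 mol
Q = 0.5730 × 96485 / 0.591 = 93550 C
t = Q / I = 93550 / 0.839 = 1.115×10^5 s = 31.0 h

31.0 h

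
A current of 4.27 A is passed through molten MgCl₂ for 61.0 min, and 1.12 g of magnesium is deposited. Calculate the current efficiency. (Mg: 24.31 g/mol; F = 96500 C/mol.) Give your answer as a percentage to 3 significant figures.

56.9%

Q = 4.27 × 3660 = 15630 C
n(e⁻) = 15630 / 96500 = 0.1620 mol
Mg²⁺ + 2e⁻ → Mg, so theoretical n(Mg) = 0.08100 mol → 1.969 g
Efficiency = 1.12 / 1.969 = 0.5688 = 56.9%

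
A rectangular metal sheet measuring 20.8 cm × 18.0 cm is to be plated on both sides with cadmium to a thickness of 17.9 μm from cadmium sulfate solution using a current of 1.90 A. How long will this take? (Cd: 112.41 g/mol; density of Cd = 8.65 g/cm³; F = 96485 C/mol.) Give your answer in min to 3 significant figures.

175 min

Plated area = 2 × 20.8 × 18.0 = 748.8 cm²
Volume = 748.8 × 17.9×10⁻⁴ cm = 1.340 cm³
m(Cd) = 1.340 × 8.65 = 11.59 g
n(Cd) = 11.59 / 112.41 = 0.1031 mol; n(e⁻) = 2 × 0.1031 = 0.2062 mol
Q = 0.2062 × 96485 = 19900 C
t = 19900 / 1.90 = 10470 s = 175 min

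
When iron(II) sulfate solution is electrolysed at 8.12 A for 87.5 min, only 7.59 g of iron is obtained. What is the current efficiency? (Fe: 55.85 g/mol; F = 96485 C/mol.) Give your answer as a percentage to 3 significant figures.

Q = 8.12 × 5250 = 42630 C
n(e⁻) = 42630 / 96485 = 0.4418 mol
Fe²⁺ + 2e⁻ → Fe, so theoretical n(Fe) = 0.2209 mol → 12.34 g
Efficiency = 7.59 / 12.34 = 0.6151 = 61.5%

61.5%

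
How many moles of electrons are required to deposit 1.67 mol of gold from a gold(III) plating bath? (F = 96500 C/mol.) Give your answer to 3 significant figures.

5.01 mol

Au³⁺ + 3e⁻ → Au, so n(e⁻) = 3 × 1.67 = 5.010 mol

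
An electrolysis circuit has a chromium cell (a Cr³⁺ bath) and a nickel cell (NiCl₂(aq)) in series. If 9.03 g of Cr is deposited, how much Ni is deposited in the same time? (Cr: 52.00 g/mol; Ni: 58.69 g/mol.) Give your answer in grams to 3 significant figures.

15.3 g

n(Cr) = 9.03 / 52.00 = 0.1737 mol
Cr³⁺ + 3e⁻ → Cr, so n(e⁻) = 3 × 0.1737 = 0.5211 mol
Same current for the same time ⇒ same n(e⁻) = 0.5211 mol in both cells.
Ni²⁺ + 2e⁻ → Ni, so n(Ni) = 0.5211 / 2 = 0.2606 mol
m(Ni) = 0.2606 × 58.69 = 15.3 g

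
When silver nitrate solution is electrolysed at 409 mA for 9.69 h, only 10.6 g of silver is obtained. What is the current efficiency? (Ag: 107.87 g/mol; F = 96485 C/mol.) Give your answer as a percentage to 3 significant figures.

66.5%

Q = 0.409 × 34884 = 14270 C
n(e⁻) = 14270 / 96485 = 0.1479 mol
Ag⁺ + e⁻ → Ag, so theoretical n(Ag) = 0.1479 mol → 15.95 g
Efficiency = 10.6 / 15.95 = 0.6646 = 66.5%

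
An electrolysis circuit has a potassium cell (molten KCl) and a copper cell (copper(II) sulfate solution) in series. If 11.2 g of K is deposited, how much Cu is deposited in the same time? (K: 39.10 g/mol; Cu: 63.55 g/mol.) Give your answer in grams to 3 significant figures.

n(K) = 11.2 / 39.10 = 0.2864 mol
K⁺ + e⁻ → K, so n(e⁻) = 0.2864 mol
The cells are in series, so the same charge (and hence the same n(e⁻) = 0.2864 mol) passes through both.
Cu²⁺ + 2e⁻ → Cu, so n(Cu) = 0.2864 / 2 = 0.1432 mol
m(Cu) = 0.1432 × 63.55 = 9.10 g

9.10 g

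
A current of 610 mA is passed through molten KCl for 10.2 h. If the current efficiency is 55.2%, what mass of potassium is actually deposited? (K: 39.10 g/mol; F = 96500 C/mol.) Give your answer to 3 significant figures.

Q = 0.610 × 36720 = 22400 C
n(e⁻) = 22400 / 96500 = 0.2321 mol
K⁺ + e⁻ → K, so theoretical m(K) = 0.2321 × 39.10 = 9.075 g
Actual mass = 55.2% × 9.075 = 5.01 g

5.01 g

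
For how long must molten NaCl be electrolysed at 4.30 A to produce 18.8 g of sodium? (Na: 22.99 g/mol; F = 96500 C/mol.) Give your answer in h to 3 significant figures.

n(Na) = 18.8 / 22.99 = 0.8177 mol
Na⁺ + e⁻ → Na, so n(e⁻) = 0.8177 mol
Q = 0.8177 × 96500 = 78910 C
t = Q / I = 78910 / 4.30 = 18350 s = 5.10 h

5.10 h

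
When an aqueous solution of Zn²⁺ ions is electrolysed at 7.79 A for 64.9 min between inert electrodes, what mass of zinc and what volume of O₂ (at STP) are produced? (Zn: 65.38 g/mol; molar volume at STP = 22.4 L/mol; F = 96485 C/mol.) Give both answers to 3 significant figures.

Q = 7.79 × 3894 = 30330 C; n(e⁻) = 30330 / 96485 = 0.3143 mol
Cathode: Zn²⁺ + 2e⁻ → Zn → n(Zn) = 0.3143/2 = 0.1572 mol → 10.3 g
Anode: 2H₂O → O₂ + 4H⁺ + 4e⁻ → n(O₂) = 0.3143/4 = 0.07858 mol → 1.76 L

10.3 g Zn; 1.76 L O₂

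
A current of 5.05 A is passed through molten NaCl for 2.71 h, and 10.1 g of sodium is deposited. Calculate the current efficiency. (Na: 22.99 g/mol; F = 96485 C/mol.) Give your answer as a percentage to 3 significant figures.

86.0%

Q = 5.05 × 9756 = 49270 C
n(e⁻) = 49270 / 96485 = 0.5106 mol
Na⁺ + e⁻ → Na, so theoretical n(Na) = 0.5106 mol → 11.74 g
Efficiency = 10.1 / 11.74 = 0.8603 = 86.0%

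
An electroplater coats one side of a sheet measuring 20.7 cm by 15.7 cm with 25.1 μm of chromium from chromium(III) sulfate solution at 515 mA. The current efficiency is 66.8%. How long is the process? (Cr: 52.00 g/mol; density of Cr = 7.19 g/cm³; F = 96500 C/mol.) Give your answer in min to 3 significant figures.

Plated area = 20.7 × 15.7 = 325.0 cm²
Volume = 325.0 × 25.1×10⁻⁴ cm = 0.8158 cm³
m(Cr) = 0.8158 × 7.19 = 5.866 g
n(Cr) = 5.866 / 52.00 = 0.1128 mol; n(e⁻) = 3 × 0.1128 = 0.3384 mol
Q = 0.3384 × 96500 / 0.668 = 48890 C
t = 48890 / 0.515 = 94930 s = 1580 min

1580 min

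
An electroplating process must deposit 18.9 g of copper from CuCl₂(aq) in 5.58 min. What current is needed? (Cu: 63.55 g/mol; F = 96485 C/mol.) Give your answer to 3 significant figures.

171 A

n(Cu) = 18.9 / 63.55 = 0.2974 mol
Cu²⁺ + 2e⁻ → Cu, so n(e⁻) = 2 × 0.2974 = 0.5948 mol
Q = 0.5948 × 96485 = 57390 C
I = Q / t = 57390 / 334.8 s = 171 A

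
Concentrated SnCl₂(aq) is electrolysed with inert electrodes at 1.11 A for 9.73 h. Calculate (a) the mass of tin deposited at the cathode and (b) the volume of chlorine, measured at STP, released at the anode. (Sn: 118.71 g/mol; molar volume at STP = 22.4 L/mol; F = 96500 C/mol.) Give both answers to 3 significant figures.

23.9 g Sn; 4.51 L Cl₂

Q = 1.11 × 35028 = 38880 C; n(e⁻) = 38880 / 96500 = 0.4029 mol
Cathode: Sn²⁺ + 2e⁻ → Sn → n(Sn) = 0.4029/2 = 0.2015 mol → 23.9 g
Anode: 2Cl⁻ → Cl₂ + 2e⁻ → n(Cl₂) = 0.4029/2 = 0.2015 mol → 4.51 L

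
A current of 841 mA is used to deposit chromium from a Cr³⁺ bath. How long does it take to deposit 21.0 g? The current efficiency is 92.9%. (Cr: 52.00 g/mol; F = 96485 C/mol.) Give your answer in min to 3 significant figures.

n(Cr) = 21.0 / 52.00 = 0.4038 mol
Cr³⁺ + 3e⁻ → Cr, so n(e⁻) = 3 × 0.4038 = 1.211 mol
Q = 1.211 × 96485 / 0.929 = 1.258×10^5 C
t = Q / I = 1.258×10^5 / 0.841 = 1.496×10^5 s = 2490 min

2490 min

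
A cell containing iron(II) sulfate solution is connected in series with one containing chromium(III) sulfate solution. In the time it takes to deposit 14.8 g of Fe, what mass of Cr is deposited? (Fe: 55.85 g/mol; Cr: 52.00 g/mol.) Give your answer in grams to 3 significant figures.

9.19 g

n(Fe) = 14.8 / 55.85 = 0.2650 mol
Fe²⁺ + 2e⁻ → Fe, so n(e⁻) = 2 × 0.2650 = 0.5300 mol
Since the cells are in series, n(e⁻) in the Cr cell is also 0.5300 mol.
Cr³⁺ + 3e⁻ → Cr, so n(Cr) = 0.5300 / 3 = 0.1767 mol
m(Cr) = 0.1767 × 52.00 = 9.19 g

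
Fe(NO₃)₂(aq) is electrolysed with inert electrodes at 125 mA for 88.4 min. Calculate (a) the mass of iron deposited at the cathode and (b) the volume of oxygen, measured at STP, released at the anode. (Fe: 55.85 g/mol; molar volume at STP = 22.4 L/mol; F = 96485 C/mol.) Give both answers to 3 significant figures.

Q = 0.125 × 5304 = 663.0 C; n(e⁻) = 663.0 / 96485 = 0.006872 mol
Cathode: Fe²⁺ + 2e⁻ → Fe → n(Fe) = 0.006872/2 = 0.003436 mol → 0.192 g
Anode: 2H₂O → O₂ + 4H⁺ + 4e⁻ → n(O₂) = 0.006872/4 = 0.001718 mol → 0.0385 L

0.192 g Fe; 0.0385 L O₂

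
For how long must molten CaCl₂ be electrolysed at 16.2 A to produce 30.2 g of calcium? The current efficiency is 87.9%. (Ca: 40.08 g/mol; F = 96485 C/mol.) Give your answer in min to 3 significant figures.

n(Ca) = 30.2 / 40.08 = 0.7535 mol
Ca²⁺ + 2e⁻ → Ca, so n(e⁻) = 2 × 0.7535 = 1.507 mol
Q = 1.507 × 96485 / 0.879 = 1.654×10^5 C
t = Q / I = 1.654×10^5 / 16.2 = 10210 s = 170 min

170 min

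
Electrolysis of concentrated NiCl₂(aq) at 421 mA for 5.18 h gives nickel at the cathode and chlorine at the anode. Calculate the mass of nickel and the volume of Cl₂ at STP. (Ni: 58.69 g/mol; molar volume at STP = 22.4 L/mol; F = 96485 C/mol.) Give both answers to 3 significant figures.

2.39 g Ni; 0.911 L Cl₂

Q = 0.421 × 18648 = 7851 C; n(e⁻) = 7851 / 96485 = 0.08137 mol
Cathode: Ni²⁺ + 2e⁻ → Ni → n(Ni) = 0.08137/2 = 0.04069 mol → 2.39 g
Anode: 2Cl⁻ → Cl₂ + 2e⁻ → n(Cl₂) = 0.08137/2 = 0.04069 mol → 0.911 L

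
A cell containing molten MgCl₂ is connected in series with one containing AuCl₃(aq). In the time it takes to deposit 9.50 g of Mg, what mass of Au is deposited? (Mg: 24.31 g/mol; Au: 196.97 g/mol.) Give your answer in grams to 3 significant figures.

n(Mg) = 9.50 / 24.31 = 0.3908 mol
Mg²⁺ + 2e⁻ → Mg, so n(e⁻) = 2 × 0.3908 = 0.7816 mol
In series, the same 0.7816 mol of electrons flows through the second cell.
Au³⁺ + 3e⁻ → Au, so n(Au) = 0.7816 / 3 = 0.2605 mol
m(Au) = 0.2605 × 196.97 = 51.3 g

51.3 g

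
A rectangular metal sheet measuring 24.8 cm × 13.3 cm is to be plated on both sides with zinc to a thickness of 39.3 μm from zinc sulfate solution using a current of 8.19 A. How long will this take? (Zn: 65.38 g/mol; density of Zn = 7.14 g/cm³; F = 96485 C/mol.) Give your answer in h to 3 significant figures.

Plated area = 2 × 24.8 × 13.3 = 659.7 cm²
Volume = 659.7 × 39.3×10⁻⁴ cm = 2.593 cm³
m(Zn) = 2.593 × 7.14 = 18.51 g
n(Zn) = 18.51 / 65.38 = 0.2831 mol; n(e⁻) = 2 × 0.2831 = 0.5662 mol
Q = 0.5662 × 96485 = 54630 C
t = 54630 / 8.19 = 6670 s = 1.85 h

1.85 h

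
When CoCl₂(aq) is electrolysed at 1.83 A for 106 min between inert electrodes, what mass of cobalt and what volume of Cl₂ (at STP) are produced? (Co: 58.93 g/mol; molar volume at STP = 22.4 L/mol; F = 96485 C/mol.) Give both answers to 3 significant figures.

3.55 g Co; 1.35 L Cl₂

Q = 1.83 × 6360 = 11640 C; n(e⁻) = 11640 / 96485 = 0.1206 mol
Cathode: Co²⁺ + 2e⁻ → Co → n(Co) = 0.1206/2 = 0.06030 mol → 3.55 g
Anode: 2Cl⁻ → Cl₂ + 2e⁻ → n(Cl₂) = 0.1206/2 = 0.06030 mol → 1.35 L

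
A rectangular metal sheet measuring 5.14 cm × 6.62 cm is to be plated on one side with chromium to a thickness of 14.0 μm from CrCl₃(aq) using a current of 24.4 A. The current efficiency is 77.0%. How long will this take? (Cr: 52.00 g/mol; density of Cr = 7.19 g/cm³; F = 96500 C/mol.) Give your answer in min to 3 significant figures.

1.69 min

Plated area = 5.14 × 6.62 = 34.03 cm²
Volume = 34.03 × 14.0×10⁻⁴ cm = 0.04764 cm³
m(Cr) = 0.04764 × 7.19 = 0.3425 g
n(Cr) = 0.3425 / 52.00 = 0.006587 mol; n(e⁻) = 3 × 0.006587 = 0.01976 mol
Q = 0.01976 × 96500 / 0.770 = 2476 C
t = 2476 / 24.4 = 101.5 s = 1.69 min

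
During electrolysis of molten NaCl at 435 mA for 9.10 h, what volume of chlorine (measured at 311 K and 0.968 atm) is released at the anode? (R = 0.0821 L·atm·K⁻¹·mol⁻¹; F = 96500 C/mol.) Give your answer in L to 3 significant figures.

1.95 L

Charge passed = 0.435 × 32760 = 14250 C
n(e⁻) = 14250 / 96500 = 0.1477 mol
2Cl⁻ → Cl₂ + 2e⁻, so n(Cl₂) = 0.1477 / 2 = 0.07385 mol
V = nRT/P = 0.07385 × 0.0821 × 311 / 0.968 = 1.948 L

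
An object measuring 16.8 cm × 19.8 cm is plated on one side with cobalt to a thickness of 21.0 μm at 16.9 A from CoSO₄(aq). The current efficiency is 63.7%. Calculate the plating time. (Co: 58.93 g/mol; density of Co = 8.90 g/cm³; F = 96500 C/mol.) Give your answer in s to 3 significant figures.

Plated area = 16.8 × 19.8 = 332.6 cm²
Volume = 332.6 × 21.0×10⁻⁴ cm = 0.6985 cm³
m(Co) = 0.6985 × 8.90 = 6.217 g
n(Co) = 6.217 / 58.93 = 0.1055 mol; n(e⁻) = 2 × 0.1055 = 0.2110 mol
Q = 0.2110 × 96500 / 0.637 = 31960 C
t = 31960 / 16.9 = 1891 s

1890 s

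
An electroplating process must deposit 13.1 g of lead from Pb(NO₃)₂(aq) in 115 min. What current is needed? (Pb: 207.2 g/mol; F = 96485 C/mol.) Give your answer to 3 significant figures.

1.77 A

n(Pb) = 13.1 / 207.2 = 0.06322 mol
Pb²⁺ + 2e⁻ → Pb, so n(e⁻) = 2 × 0.06322 = 0.1264 mol
Q = 0.1264 × 96485 = 12200 C
I = Q / t = 12200 / 6900 s = 1.77 A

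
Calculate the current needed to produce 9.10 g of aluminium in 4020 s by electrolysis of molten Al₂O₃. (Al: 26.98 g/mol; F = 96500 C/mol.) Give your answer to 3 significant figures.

n(Al) = 9.10 / 26.98 = 0.3373 mol
Al³⁺ + 3e⁻ → Al, so n(e⁻) = 3 × 0.3373 = 1.012 mol
Q = 1.012 × 96500 = 97660 C
I = Q / t = 97660 / 4020 s = 24.3 A

24.3 A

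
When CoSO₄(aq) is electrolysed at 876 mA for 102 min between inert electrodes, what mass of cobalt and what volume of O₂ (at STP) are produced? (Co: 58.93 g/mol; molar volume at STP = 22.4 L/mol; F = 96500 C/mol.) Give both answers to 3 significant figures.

Q = 0.876 × 6120 = 5361 C; n(e⁻) = 5361 / 96500 = 0.05555 mol
Cathode: Co²⁺ + 2e⁻ → Co → n(Co) = 0.05555/2 = 0.02778 mol → 1.64 g
Anode: 2H₂O → O₂ + 4H⁺ + 4e⁻ → n(O₂) = 0.05555/4 = 0.01389 mol → 0.311 L

1.64 g Co; 0.311 L O₂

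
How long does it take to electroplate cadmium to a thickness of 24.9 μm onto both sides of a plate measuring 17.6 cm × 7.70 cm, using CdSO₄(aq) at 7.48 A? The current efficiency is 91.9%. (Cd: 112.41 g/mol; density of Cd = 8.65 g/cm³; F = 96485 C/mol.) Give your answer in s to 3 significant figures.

1460 s

Plated area = 2 × 17.6 × 7.70 = 271.0 cm²
Volume = 271.0 × 24.9×10⁻⁴ cm = 0.6748 cm³
m(Cd) = 0.6748 × 8.65 = 5.837 g
n(Cd) = 5.837 / 112.41 = 0.05193 mol; n(e⁻) = 2 × 0.05193 = 0.1039 mol
Q = 0.1039 × 96485 / 0.919 = 10910 C
t = 10910 / 7.48 = 1459 s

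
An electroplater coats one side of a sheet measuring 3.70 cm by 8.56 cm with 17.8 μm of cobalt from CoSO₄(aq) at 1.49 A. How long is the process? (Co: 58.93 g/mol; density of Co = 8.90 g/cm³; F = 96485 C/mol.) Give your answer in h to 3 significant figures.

Plated area = 3.70 × 8.56 = 31.67 cm²
Volume = 31.67 × 17.8×10⁻⁴ cm = 0.05637 cm³
m(Co) = 0.05637 × 8.90 = 0.5017 g
n(Co) = 0.5017 / 58.93 = 0.008513 mol; n(e⁻) = 2 × 0.008513 = 0.01703 mol
Q = 0.01703 × 96485 = 1643 C
t = 1643 / 1.49 = 1103 s = 0.306 h

0.306 h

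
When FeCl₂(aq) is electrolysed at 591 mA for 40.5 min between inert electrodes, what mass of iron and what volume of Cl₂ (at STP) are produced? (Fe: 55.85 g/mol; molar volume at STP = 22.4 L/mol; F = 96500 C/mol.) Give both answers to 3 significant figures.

Q = 0.591 × 2430 = 1436 C; n(e⁻) = 1436 / 96500 = 0.01488 mol
Cathode: Fe²⁺ + 2e⁻ → Fe → n(Fe) = 0.01488/2 = 0.007440 mol → 0.416 g
Anode: 2Cl⁻ → Cl₂ + 2e⁻ → n(Cl₂) = 0.01488/2 = 0.007440 mol → 0.167 L

0.416 g Fe; 0.167 L Cl₂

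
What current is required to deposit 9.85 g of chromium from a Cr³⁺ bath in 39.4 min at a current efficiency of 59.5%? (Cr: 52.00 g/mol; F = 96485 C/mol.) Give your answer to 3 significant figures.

39.0 A

n(Cr) = 9.85 / 52.00 = 0.1894 mol
Cr³⁺ + 3e⁻ → Cr, so n(e⁻) = 3 × 0.1894 = 0.5682 mol
Q = 0.5682 × 96485 / 0.595 = 92140 C
I = Q / t = 92140 / 2364 s = 39.0 A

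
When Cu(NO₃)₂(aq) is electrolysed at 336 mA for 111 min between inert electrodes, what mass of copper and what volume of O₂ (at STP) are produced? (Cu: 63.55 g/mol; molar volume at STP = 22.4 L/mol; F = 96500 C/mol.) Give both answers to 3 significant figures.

Q = 0.336 × 6660 = 2238 C; n(e⁻) = 2238 / 96500 = 0.02319 mol
Cathode: Cu²⁺ + 2e⁻ → Cu → n(Cu) = 0.02319/2 = 0.01160 mol → 0.737 g
Anode: 2H₂O → O₂ + 4H⁺ + 4e⁻ → n(O₂) = 0.02319/4 = 0.005798 mol → 0.130 L

0.737 g Cu; 0.130 L O₂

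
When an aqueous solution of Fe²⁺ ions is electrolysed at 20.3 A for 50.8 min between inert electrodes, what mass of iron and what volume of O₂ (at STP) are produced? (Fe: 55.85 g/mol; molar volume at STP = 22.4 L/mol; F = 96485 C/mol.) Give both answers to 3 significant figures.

17.9 g Fe; 3.59 L O₂

Q = 20.3 × 3048 = 61870 C; n(e⁻) = 61870 / 96485 = 0.6412 mol
Cathode: Fe²⁺ + 2e⁻ → Fe → n(Fe) = 0.6412/2 = 0.3206 mol → 17.9 g
Anode: 2H₂O → O₂ + 4H⁺ + 4e⁻ → n(O₂) = 0.6412/4 = 0.1603 mol → 3.59 L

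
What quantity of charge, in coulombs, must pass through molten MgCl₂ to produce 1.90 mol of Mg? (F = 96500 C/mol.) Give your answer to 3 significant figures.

3.67×10^5 C

Mg²⁺ + 2e⁻ → Mg, so n(e⁻) = 2 × 1.90 = 3.800 mol
Q = 3.800 × 96500 = 3.667×10^5 C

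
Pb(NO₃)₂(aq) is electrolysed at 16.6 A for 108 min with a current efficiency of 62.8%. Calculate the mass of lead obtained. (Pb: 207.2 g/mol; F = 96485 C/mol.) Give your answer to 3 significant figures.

72.5 g

Q = 16.6 × 6480 = 1.076×10^5 C
n(e⁻) = 1.076×10^5 / 96485 = 1.115 mol
Pb²⁺ + 2e⁻ → Pb, so theoretical m(Pb) = 0.5575 × 207.2 = 115.5 g
Actual mass = 62.8% × 115.5 = 72.5 g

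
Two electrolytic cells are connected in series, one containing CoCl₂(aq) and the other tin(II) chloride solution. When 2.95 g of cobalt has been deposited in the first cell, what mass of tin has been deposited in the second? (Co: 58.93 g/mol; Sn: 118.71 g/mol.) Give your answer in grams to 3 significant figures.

5.94 g

n(Co) = 2.95 / 58.93 = 0.05006 mol
Co²⁺ + 2e⁻ → Co, so n(e⁻) = 2 × 0.05006 = 0.1001 mol
Since the cells are in series, n(e⁻) in the Sn cell is also 0.1001 mol.
Sn²⁺ + 2e⁻ → Sn, so n(Sn) = 0.1001 / 2 = 0.05005 mol
m(Sn) = 0.05005 × 118.71 = 5.94 g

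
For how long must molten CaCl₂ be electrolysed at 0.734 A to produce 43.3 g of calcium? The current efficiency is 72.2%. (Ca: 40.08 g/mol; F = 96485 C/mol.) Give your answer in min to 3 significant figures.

n(Ca) = 43.3 / 40.08 = 1.080 mol
Ca²⁺ + 2e⁻ → Ca, so n(e⁻) = 2 × 1.080 = 2.160 mol
Q = 2.160 × 96485 / 0.722 = 2.887×10^5 C
t = Q / I = 2.887×10^5 / 0.734 = 3.933×10^5 s = 6560 min

6560 min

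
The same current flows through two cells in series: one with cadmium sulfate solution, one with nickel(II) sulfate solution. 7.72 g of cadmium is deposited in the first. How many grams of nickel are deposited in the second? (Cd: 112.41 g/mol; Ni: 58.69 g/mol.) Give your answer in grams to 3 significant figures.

4.03 g

n(Cd) = 7.72 / 112.41 = 0.06868 mol
Cd²⁺ + 2e⁻ → Cd, so n(e⁻) = 2 × 0.06868 = 0.1374 mol
Same current for the same time ⇒ same n(e⁻) = 0.1374 mol in both cells.
Ni²⁺ + 2e⁻ → Ni, so n(Ni) = 0.1374 / 2 = 0.06870 mol
m(Ni) = 0.06870 × 58.69 = 4.03 g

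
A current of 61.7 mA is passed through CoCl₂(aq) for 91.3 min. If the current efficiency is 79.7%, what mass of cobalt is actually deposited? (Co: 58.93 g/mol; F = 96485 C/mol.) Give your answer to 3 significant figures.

Q = 0.0617 × 5478 = 338.0 C
n(e⁻) = 338.0 / 96485 = 0.003503 mol
Co²⁺ + 2e⁻ → Co, so theoretical m(Co) = 0.001752 × 58.93 = 0.1032 g
Actual mass = 79.7% × 0.1032 = 0.0823 g

0.0823 g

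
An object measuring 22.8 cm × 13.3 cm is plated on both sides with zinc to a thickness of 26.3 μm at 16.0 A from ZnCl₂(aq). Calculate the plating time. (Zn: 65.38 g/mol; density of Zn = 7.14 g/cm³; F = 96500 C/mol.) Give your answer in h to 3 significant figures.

Plated area = 2 × 22.8 × 13.3 = 606.5 cm²
Volume = 606.5 × 26.3×10⁻⁴ cm = 1.595 cm³
m(Zn) = 1.595 × 7.14 = 11.39 g
n(Zn) = 11.39 / 65.38 = 0.1742 mol; n(e⁻) = 2 × 0.1742 = 0.3484 mol
Q = 0.3484 × 96500 = 33620 C
t = 33620 / 16.0 = 2101 s = 0.584 h

0.584 h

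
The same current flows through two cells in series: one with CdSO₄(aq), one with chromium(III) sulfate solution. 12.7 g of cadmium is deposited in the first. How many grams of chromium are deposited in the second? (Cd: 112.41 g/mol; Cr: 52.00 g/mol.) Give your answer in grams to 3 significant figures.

n(Cd) = 12.7 / 112.41 = 0.1130 mol
Cd²⁺ + 2e⁻ → Cd, so n(e⁻) = 2 × 0.1130 = 0.2260 mol
In series, the same 0.2260 mol of electrons flows through the second cell.
Cr³⁺ + 3e⁻ → Cr, so n(Cr) = 0.2260 / 3 = 0.07533 mol
m(Cr) = 0.07533 × 52.00 = 3.92 g

3.92 g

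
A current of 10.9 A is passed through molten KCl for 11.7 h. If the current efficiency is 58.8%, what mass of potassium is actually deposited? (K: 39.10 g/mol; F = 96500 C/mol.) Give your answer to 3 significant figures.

Q = 10.9 × 42120 = 4.591×10^5 C
n(e⁻) = 4.591×10^5 / 96500 = 4.758 mol
K⁺ + e⁻ → K, so theoretical m(K) = 4.758 × 39.10 = 186.0 g
Actual mass = 58.8% × 186.0 = 109 g

109 g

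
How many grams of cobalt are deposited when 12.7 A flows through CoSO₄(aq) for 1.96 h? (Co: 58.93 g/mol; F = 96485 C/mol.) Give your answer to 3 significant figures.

Q = 12.7 A × 7056 s = 89610 C
Moles of electrons = 89610 / 96485 = 0.9287 mol
Co²⁺ + 2e⁻ → Co, so n(Co) = 0.9287 / 2 = 0.4644 mol
m = 0.4644 × 58.93 = 27.4 g

27.4 g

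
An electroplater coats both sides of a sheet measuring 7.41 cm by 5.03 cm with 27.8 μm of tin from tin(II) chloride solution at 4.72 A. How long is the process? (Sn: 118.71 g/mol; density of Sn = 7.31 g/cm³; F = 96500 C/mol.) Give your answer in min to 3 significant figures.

8.70 min

Plated area = 2 × 7.41 × 5.03 = 74.54 cm²
Volume = 74.54 × 27.8×10⁻⁴ cm = 0.2072 cm³
m(Sn) = 0.2072 × 7.31 = 1.515 g
n(Sn) = 1.515 / 118.71 = 0.01276 mol; n(e⁻) = 2 × 0.01276 = 0.02552 mol
Q = 0.02552 × 96500 = 2463 C
t = 2463 / 4.72 = 521.8 s = 8.70 min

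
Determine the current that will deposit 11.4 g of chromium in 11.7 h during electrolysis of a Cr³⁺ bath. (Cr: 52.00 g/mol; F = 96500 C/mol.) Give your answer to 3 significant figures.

n(Cr) = 11.4 / 52.00 = 0.2192 mol
Cr³⁺ + 3e⁻ → Cr, so n(e⁻) = 3 × 0.2192 = 0.6576 mol
Q = 0.6576 × 96500 = 63460 C
I = Q / t = 63460 / 42120 s = 1.51 A

1.51 A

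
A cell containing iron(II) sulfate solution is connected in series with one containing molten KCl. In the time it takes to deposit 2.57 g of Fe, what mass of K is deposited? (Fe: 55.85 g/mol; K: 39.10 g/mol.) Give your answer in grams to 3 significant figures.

3.60 g

n(Fe) = 2.57 / 55.85 = 0.04602 mol
Fe²⁺ + 2e⁻ → Fe, so n(e⁻) = 2 × 0.04602 = 0.09204 mol
Since the cells are in series, n(e⁻) in the K cell is also 0.09204 mol.
K⁺ + e⁻ → K, so n(K) = 0.09204 mol
m(K) = 0.09204 × 39.10 = 3.60 g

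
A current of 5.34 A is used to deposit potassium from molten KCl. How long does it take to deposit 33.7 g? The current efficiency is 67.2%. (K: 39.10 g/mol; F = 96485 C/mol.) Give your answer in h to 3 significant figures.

6.44 h

n(K) = 33.7 / 39.10 = 0.8619 mol
K⁺ + e⁻ → K, so n(e⁻) = 0.8619 mol
Q = 0.8619 × 96485 / 0.672 = 1.238×10^5 C
t = Q / I = 1.238×10^5 / 5.34 = 23180 s = 6.44 h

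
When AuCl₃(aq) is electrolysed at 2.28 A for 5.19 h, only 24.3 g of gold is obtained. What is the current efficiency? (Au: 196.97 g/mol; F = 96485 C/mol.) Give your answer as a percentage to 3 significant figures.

Q = 2.28 × 18684 = 42600 C
n(e⁻) = 42600 / 96485 = 0.4415 mol
Au³⁺ + 3e⁻ → Au, so theoretical n(Au) = 0.1472 mol → 28.99 g
Efficiency = 24.3 / 28.99 = 0.8382 = 83.8%

83.8%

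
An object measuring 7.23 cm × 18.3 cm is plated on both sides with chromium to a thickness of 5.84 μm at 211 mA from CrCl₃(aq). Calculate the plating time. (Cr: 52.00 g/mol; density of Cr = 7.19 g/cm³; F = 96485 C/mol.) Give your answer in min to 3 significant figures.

Plated area = 2 × 7.23 × 18.3 = 264.6 cm²
Volume = 264.6 × 5.84×10⁻⁴ cm = 0.1545 cm³
m(Cr) = 0.1545 × 7.19 = 1.111 g
n(Cr) = 1.111 / 52.00 = 0.02137 mol; n(e⁻) = 3 × 0.02137 = 0.06411 mol
Q = 0.06411 × 96485 = 6186 C
t = 6186 / 0.211 = 29320 s = 489 min

489 min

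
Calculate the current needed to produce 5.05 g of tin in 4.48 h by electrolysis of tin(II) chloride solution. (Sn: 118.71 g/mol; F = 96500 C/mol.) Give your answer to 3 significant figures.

0.509 A

n(Sn) = 5.05 / 118.71 = 0.04254 mol
Sn²⁺ + 2e⁻ → Sn, so n(e⁻) = 2 × 0.04254 = 0.08508 mol
Q = 0.08508 × 96500 = 8210 C
I = Q / t = 8210 / 16128 s = 0.509 A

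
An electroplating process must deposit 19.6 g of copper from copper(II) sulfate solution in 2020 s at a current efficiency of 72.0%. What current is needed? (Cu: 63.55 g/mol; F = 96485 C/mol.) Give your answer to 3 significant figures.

n(Cu) = 19.6 / 63.55 = 0.3084 mol
Cu²⁺ + 2e⁻ → Cu, so n(e⁻) = 2 × 0.3084 = 0.6168 mol
Q = 0.6168 × 96485 / 0.720 = 82660 C
I = Q / t = 82660 / 2020 s = 40.9 A

40.9 A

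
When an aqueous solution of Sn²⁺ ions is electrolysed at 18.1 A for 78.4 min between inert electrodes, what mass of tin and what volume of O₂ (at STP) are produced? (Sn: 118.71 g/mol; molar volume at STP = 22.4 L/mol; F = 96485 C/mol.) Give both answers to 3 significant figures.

52.4 g Sn; 4.94 L O₂

Q = 18.1 × 4704 = 85140 C; n(e⁻) = 85140 / 96485 = 0.8824 mol
Cathode: Sn²⁺ + 2e⁻ → Sn → n(Sn) = 0.8824/2 = 0.4412 mol → 52.4 g
Anode: 2H₂O → O₂ + 4H⁺ + 4e⁻ → n(O₂) = 0.8824/4 = 0.2206 mol → 4.94 L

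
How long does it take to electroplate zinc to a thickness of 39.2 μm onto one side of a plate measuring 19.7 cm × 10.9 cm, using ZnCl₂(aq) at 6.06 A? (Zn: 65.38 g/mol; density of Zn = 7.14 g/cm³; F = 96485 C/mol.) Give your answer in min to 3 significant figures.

Plated area = 19.7 × 10.9 = 214.7 cm²
Volume = 214.7 × 39.2×10⁻⁴ cm = 0.8416 cm³
m(Zn) = 0.8416 × 7.14 = 6.009 g
n(Zn) = 6.009 / 65.38 = 0.09191 mol; n(e⁻) = 2 × 0.09191 = 0.1838 mol
Q = 0.1838 × 96485 = 17730 C
t = 17730 / 6.06 = 2926 s = 48.8 min

48.8 min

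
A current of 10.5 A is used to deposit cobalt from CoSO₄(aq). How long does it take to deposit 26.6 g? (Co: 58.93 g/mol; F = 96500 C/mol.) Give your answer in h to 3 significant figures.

n(Co) = 26.6 / 58.93 = 0.4514 mol
Co²⁺ + 2e⁻ → Co, so n(e⁻) = 2 × 0.4514 = 0.9028 mol
Q = 0.9028 × 96500 = 87120 C
t = Q / I = 87120 / 10.5 = 8297 s = 2.30 h

2.30 h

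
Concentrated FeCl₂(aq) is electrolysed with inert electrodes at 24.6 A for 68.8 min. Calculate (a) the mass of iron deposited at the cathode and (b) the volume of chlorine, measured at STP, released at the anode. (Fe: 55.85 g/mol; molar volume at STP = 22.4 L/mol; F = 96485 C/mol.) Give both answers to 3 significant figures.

29.4 g Fe; 11.8 L Cl₂

Q = 24.6 × 4128 = 1.015×10^5 C; n(e⁻) = 1.015×10^5 / 96485 = 1.052 mol
Cathode: Fe²⁺ + 2e⁻ → Fe → n(Fe) = 1.052/2 = 0.5260 mol → 29.4 g
Anode: 2Cl⁻ → Cl₂ + 2e⁻ → n(Cl₂) = 1.052/2 = 0.5260 mol → 11.8 L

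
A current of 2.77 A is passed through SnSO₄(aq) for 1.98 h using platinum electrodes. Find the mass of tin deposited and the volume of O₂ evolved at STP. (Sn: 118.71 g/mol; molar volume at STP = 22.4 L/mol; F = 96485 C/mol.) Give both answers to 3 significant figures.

12.1 g Sn; 1.15 L O₂

Q = 2.77 × 7128 = 19740 C; n(e⁻) = 19740 / 96485 = 0.2046 mol
Cathode: Sn²⁺ + 2e⁻ → Sn → n(Sn) = 0.2046/2 = 0.1023 mol → 12.1 g
Anode: 2H₂O → O₂ + 4H⁺ + 4e⁻ → n(O₂) = 0.2046/4 = 0.05115 mol → 1.15 L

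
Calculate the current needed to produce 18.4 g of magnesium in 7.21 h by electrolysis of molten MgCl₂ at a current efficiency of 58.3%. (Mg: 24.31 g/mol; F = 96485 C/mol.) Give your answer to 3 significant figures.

n(Mg) = 18.4 / 24.31 = 0.7569 mol
Mg²⁺ + 2e⁻ → Mg, so n(e⁻) = 2 × 0.7569 = 1.514 mol
Q = 1.514 × 96485 / 0.583 = 2.506×10^5 C
I = Q / t = 2.506×10^5 / 25956 s = 9.65 A

9.65 A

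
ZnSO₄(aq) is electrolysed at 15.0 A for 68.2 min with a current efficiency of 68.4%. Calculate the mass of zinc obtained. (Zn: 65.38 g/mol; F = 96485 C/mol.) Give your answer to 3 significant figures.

Q = 15.0 × 4092 = 61380 C
n(e⁻) = 61380 / 96485 = 0.6362 mol
Zn²⁺ + 2e⁻ → Zn, so theoretical m(Zn) = 0.3181 × 65.38 = 20.80 g
Actual mass = 68.4% × 20.80 = 14.2 g

14.2 g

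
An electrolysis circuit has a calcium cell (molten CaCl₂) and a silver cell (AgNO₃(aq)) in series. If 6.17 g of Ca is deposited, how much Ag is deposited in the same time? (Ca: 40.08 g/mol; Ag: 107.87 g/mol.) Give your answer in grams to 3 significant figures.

n(Ca) = 6.17 / 40.08 = 0.1539 mol
Ca²⁺ + 2e⁻ → Ca, so n(e⁻) = 2 × 0.1539 = 0.3078 mol
In series, the same 0.3078 mol of electrons flows through the second cell.
Ag⁺ + e⁻ → Ag, so n(Ag) = 0.3078 mol
m(Ag) = 0.3078 × 107.87 = 33.2 g

33.2 g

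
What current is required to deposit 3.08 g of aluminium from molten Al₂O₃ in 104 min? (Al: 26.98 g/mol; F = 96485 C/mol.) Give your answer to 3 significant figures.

5.30 A

n(Al) = 3.08 / 26.98 = 0.1142 mol
Al³⁺ + 3e⁻ → Al, so n(e⁻) = 3 × 0.1142 = 0.3426 mol
Q = 0.3426 × 96485 = 33060 C
I = Q / t = 33060 / 6240 s = 5.30 A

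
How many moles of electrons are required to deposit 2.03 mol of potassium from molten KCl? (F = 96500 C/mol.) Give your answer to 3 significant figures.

K⁺ + e⁻ → K, so n(e⁻) = 1 × 2.03 = 2.030 mol

2.03 mol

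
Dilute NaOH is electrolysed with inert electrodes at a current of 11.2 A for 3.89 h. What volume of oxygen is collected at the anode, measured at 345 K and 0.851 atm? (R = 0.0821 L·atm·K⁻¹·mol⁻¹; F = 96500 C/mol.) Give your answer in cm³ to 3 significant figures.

Charge passed = 11.2 × 14004 = 1.568×10^5 C
n(e⁻) = Q/F = 1.568×10^5/96500 = 1.625 mol
2H₂O → O₂ + 4H⁺ + 4e⁻, so n(O₂) = 1.625 / 4 = 0.4063 mol
V = nRT/P = 0.4063 × 0.0821 × 345 / 0.851 = 13.52 L
= 13500 cm³

13500 cm³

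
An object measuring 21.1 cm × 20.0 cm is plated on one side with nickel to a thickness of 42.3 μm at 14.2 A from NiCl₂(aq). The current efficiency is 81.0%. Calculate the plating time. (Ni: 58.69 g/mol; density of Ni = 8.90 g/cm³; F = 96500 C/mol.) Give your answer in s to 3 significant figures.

4540 s

Plated area = 21.1 × 20.0 = 422.0 cm²
Volume = 422.0 × 42.3×10⁻⁴ cm = 1.785 cm³
m(Ni) = 1.785 × 8.90 = 15.89 g
n(Ni) = 15.89 / 58.69 = 0.2707 mol; n(e⁻) = 2 × 0.2707 = 0.5414 mol
Q = 0.5414 × 96500 / 0.810 = 64500 C
t = 64500 / 14.2 = 4542 s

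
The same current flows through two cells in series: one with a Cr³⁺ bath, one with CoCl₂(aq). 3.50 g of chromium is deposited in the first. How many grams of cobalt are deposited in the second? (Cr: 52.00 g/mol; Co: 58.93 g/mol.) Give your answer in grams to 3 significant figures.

n(Cr) = 3.50 / 52.00 = 0.06731 mol
Cr³⁺ + 3e⁻ → Cr, so n(e⁻) = 3 × 0.06731 = 0.2019 mol
In series, the same 0.2019 mol of electrons flows through the second cell.
Co²⁺ + 2e⁻ → Co, so n(Co) = 0.2019 / 2 = 0.1010 mol
m(Co) = 0.1010 × 58.93 = 5.95 g

5.95 g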